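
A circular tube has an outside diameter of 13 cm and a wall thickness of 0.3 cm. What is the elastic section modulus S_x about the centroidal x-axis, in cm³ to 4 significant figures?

Split into non-overlapping primitives; take the origin at the lower-left of the bounding box.
Outer circle: ⌀13, A = 132.732 cm², y = 6.5 cm, Ī = 1401.98 cm⁴.
Bore (subtracted): ⌀12.4, A = 120.763 cm², y = 6.5 cm, Ī = 1160.53 cm⁴.
By symmetry the centroid is at mid-height, ȳ = 6.5 cm.
All pieces are centred on the centroidal x-axis, so I = ΣĪ (holes subtracted) = 241.454 cm⁴.
Extreme fibre distance c = 6.5 cm; S = I/c = 37.1468 cm³.

S_x ≈ 37.15 cm³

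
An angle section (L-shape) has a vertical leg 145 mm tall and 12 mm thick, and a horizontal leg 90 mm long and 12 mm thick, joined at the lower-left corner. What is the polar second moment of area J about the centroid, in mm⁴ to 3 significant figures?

Break the section into simple shapes (no overlaps), measuring from the bottom-left corner of the bounding box.
Vertical leg: 12 × 145, A = 1 740 mm², y = 72.5 mm, Ī = 3 048 625 mm⁴.
Horizontal leg (remainder): 78 × 12, A = 936 mm², y = 6 mm, Ī = 11 232 mm⁴.
Centroid: ȳ = ΣA·y / ΣA = 49.24 mm.
Transfer each piece to the centroidal x-axis using Ī + A·d² with d = y − 49.24:
  vertical leg: d = 23.26 mm → contributes +3 990 020 mm⁴
  horizontal leg (remainder): d = -43.24 mm → contributes +1 761 262 mm⁴
Total I = 5 751 282 mm⁴.
For the y-axis: x̄ = 21.74 mm.
Repeating about the centroidal y-axis gives I_y = 1 727 867 mm⁴.
Polar second moment: J = I_x + I_y = 7 479 149 mm⁴.

J ≈ 7.48 × 10⁶ mm⁴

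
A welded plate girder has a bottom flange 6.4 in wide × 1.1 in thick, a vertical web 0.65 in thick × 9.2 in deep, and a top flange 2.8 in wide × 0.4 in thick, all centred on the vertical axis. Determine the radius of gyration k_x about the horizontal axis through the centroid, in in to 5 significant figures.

k_x ≈ 3.6462 in

Split into non-overlapping primitives; take the origin at the lower-left of the bounding box.
Bottom plate: 6.4 × 1.1, A = 7.04 in², y = 0.55 in, Ī = 0.7098667 in⁴.
Web plate: 0.65 × 9.2, A = 5.98 in², y = 5.7 in, Ī = 42.17893 in⁴.
Top plate: 2.8 × 0.4, A = 1.12 in², y = 10.5 in, Ī = 0.01493333 in⁴.
Centroid: ȳ = ΣA·y / ΣA = 3.516124 in.
Transfer each piece to the horizontal axis through the centroid using Ī + A·d² with d = y − 3.516124:
  bottom plate: d = -2.966124 in → contributes +62.64704 in⁴
  web plate: d = 2.183876 in → contributes +70.69942 in⁴
  top plate: d = 6.983876 in → contributes +54.64239 in⁴
Total I = 187.9889 in⁴.
Radius of gyration: k = √(I/A) = √(187.9889 / 14.14) = 3.646207 in.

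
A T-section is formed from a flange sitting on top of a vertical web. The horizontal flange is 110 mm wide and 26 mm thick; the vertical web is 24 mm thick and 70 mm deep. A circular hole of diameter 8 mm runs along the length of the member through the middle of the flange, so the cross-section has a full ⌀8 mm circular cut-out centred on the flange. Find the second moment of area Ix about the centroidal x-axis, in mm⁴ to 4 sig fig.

Break the section into simple shapes (no overlaps), measuring from the bottom-left corner of the bounding box.
Flange: 110 × 26, A = 2 860 mm², y = 83 mm, Ī = 161 113 mm⁴.
Web: 24 × 70, A = 1 680 mm², y = 35 mm, Ī = 686 000 mm⁴.
Hole (subtracted): ⌀8, A = 50.2655 mm², y = 83 mm, Ī = 201.062 mm⁴.
Centroid: ȳ = ΣA·y / ΣA = 65.039 mm.
Transfer each piece to the centroidal x-axis using Ī + A·d² with d = y − 65.039:
  flange: d = 17.961 mm → contributes +1 083 739 mm⁴
  web: d = -30.039 mm → contributes +2 201 936 mm⁴
  hole: d = 17.961 mm → contributes −16416.5 mm⁴
Total I = 3 269 259 mm⁴.

Ix ≈ 3.269 × 10⁶ mm⁴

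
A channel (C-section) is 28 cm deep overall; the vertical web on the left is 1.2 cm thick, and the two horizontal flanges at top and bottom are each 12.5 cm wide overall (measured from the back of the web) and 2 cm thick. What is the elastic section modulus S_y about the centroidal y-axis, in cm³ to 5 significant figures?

S_y ≈ 148.87 cm³

Treat the section as a set of non-overlapping primitives; coordinates are from the bounding-box lower-left.
Web: 1.2 × 28, A = 33.6 cm², x = 0.6 cm, Ī = 4.032 cm⁴.
Top flange (beyond web): 11.3 × 2, A = 22.6 cm², x = 6.85 cm, Ī = 240.4828 cm⁴.
Bottom flange (beyond web): 11.3 × 2, A = 22.6 cm², x = 6.85 cm, Ī = 240.4828 cm⁴.
Centroid: x̄ = ΣA·x / ΣA = 4.185025 cm.
Transfer each piece to the centroidal y-axis using Ī + A·d² with d = x − 4.185025:
  web: d = -3.585025 cm → contributes +435.8729 cm⁴
  top flange (beyond web): d = 2.664975 cm → contributes +400.9901 cm⁴
  bottom flange (beyond web): d = 2.664975 cm → contributes +400.9901 cm⁴
Total I = 1237.853 cm⁴.
Extreme fibre distance c = 8.314975 cm; S = I/c = 148.8703 cm³.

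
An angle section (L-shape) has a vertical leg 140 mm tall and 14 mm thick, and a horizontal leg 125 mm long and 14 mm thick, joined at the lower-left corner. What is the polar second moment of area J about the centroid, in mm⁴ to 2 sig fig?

J ≈ 1.2 × 10⁷ mm⁴

Break the section into simple shapes (no overlaps), measuring from the bottom-left corner of the bounding box.
Vertical leg: 14 × 140, A = 1 960 mm², y = 70 mm, Ī = 3 201 333 mm⁴.
Horizontal leg (remainder): 111 × 14, A = 1 554 mm², y = 7 mm, Ī = 25 382 mm⁴.
Centroid: ȳ = ΣA·y / ΣA = 42.14 mm.
Transfer each piece to the centroidal x-axis using Ī + A·d² with d = y − 42.14:
  vertical leg: d = 27.86 mm → contributes +4 722 706 mm⁴
  horizontal leg (remainder): d = -35.14 mm → contributes +1 944 231 mm⁴
Total I = 6 666 937 mm⁴.
For the y-axis: x̄ = 34.64 mm.
Repeating about the centroidal y-axis gives I_y = 5 013 415 mm⁴.
Polar second moment: J = I_x + I_y = 11 680 352 mm⁴.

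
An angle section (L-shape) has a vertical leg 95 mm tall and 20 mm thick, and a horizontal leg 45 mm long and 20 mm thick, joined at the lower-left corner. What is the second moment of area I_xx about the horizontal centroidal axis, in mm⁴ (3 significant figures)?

I_xx ≈ 2.00 × 10⁶ mm⁴

Break the section into simple shapes (no overlaps), measuring from the bottom-left corner of the bounding box.
Vertical leg: 20 × 95, A = 1 900 mm², y = 47.5 mm, Ī = 1 428 958 mm⁴.
Horizontal leg (remainder): 25 × 20, A = 500 mm², y = 10 mm, Ī = 16 667 mm⁴.
Centroid: ȳ = ΣA·y / ΣA = 39.688 mm.
Transfer each piece to the horizontal centroidal axis using Ī + A·d² with d = y − 39.688:
  vertical leg: d = 7.8125 mm → contributes +1 544 925 mm⁴
  horizontal leg (remainder): d = -29.688 mm → contributes +457 340 mm⁴
Total I = 2 002 266 mm⁴.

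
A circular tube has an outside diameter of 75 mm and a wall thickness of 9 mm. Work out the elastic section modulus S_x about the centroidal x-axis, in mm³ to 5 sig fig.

Break the section into simple shapes (no overlaps), measuring from the bottom-left corner of the bounding box.
Outer circle: ⌀75, A = 4417.865 mm², y = 37.5 mm, Ī = 1 553 156 mm⁴.
Bore (subtracted): ⌀57, A = 2551.759 mm², y = 37.5 mm, Ī = 518166.5 mm⁴.
By symmetry the centroid is at mid-height, ȳ = 37.5 mm.
All pieces are centred on the centroidal x-axis, so I = ΣĪ (holes subtracted) = 1 034 989 mm⁴.
Extreme fibre distance c = 37.5 mm; S = I/c = 27599.71 mm³.

S_x ≈ 2.7600 × 10⁴ mm³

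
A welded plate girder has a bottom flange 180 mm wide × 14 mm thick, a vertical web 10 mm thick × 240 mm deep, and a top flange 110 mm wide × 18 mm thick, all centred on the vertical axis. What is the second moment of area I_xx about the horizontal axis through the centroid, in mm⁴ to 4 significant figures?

Split into non-overlapping primitives; take the origin at the lower-left of the bounding box.
Bottom plate: 180 × 14, A = 2 520 mm², y = 7 mm, Ī = 41 160 mm⁴.
Web plate: 10 × 240, A = 2 400 mm², y = 134 mm, Ī = 11 520 000 mm⁴.
Top plate: 110 × 18, A = 1 980 mm², y = 263 mm, Ī = 53 460 mm⁴.
Centroid: ȳ = ΣA·y / ΣA = 124.635 mm.
Transfer each piece to the horizontal axis through the centroid using Ī + A·d² with d = y − 124.635:
  bottom plate: d = -117.635 mm → contributes +34 912 774 mm⁴
  web plate: d = 9.36522 mm → contributes +11 730 498 mm⁴
  top plate: d = 138.365 mm → contributes +37 960 428 mm⁴
Total I = 84 603 700 mm⁴.

I_xx ≈ 8.460 × 10⁷ mm⁴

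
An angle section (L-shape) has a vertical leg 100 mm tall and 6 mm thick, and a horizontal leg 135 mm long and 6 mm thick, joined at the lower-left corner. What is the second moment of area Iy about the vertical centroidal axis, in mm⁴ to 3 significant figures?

Break the section into simple shapes (no overlaps), measuring from the bottom-left corner of the bounding box.
Vertical leg: 6 × 100, A = 600 mm², x = 3 mm, Ī = 1 800 mm⁴.
Horizontal leg (remainder): 129 × 6, A = 774 mm², x = 70.5 mm, Ī = 1 073 345 mm⁴.
Centroid: x̄ = ΣA·x / ΣA = 41.024 mm.
Transfer each piece to the vertical centroidal axis using Ī + A·d² with d = x − 41.024:
  vertical leg: d = -38.024 mm → contributes +869 296 mm⁴
  horizontal leg (remainder): d = 29.476 mm → contributes +1 745 822 mm⁴
Total I = 2 615 117 mm⁴.

Iy ≈ 2.62 × 10⁶ mm⁴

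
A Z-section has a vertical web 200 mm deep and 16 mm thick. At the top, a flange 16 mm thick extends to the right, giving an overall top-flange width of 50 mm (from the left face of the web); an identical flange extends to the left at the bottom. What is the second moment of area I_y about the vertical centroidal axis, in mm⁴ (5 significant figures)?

Decompose the section into non-overlapping parts with the origin at the bottom-left of its bounding rectangle.
Web: 16 × 200, A = 3 200 mm², x = 42 mm, Ī = 68266.67 mm⁴.
Top flange (beyond web): 34 × 16, A = 544 mm², x = 67 mm, Ī = 52405.33 mm⁴.
Bottom flange (beyond web): 34 × 16, A = 544 mm², x = 17 mm, Ī = 52405.33 mm⁴.
Centroid: x̄ = ΣA·x / ΣA = 42 mm.
Transfer each piece to the vertical centroidal axis using Ī + A·d² with d = x − 42:
  web: d = 0 mm → contributes +68266.67 mm⁴
  top flange (beyond web): d = 25 mm → contributes +392405.3 mm⁴
  bottom flange (beyond web): d = -25 mm → contributes +392405.3 mm⁴
Total I = 853077.3 mm⁴.

I_y ≈ 8.5308 × 10⁵ mm⁴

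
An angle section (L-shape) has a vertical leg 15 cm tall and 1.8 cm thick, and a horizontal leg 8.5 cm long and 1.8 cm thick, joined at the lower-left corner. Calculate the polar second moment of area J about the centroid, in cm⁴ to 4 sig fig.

J ≈ 1076 cm⁴

Break the section into simple shapes (no overlaps), measuring from the bottom-left corner of the bounding box.
Vertical leg: 1.8 × 15, A = 27 cm², y = 7.5 cm, Ī = 506.25 cm⁴.
Horizontal leg (remainder): 6.7 × 1.8, A = 12.06 cm², y = 0.9 cm, Ī = 3.2562 cm⁴.
Centroid: ȳ = ΣA·y / ΣA = 5.46221 cm.
Transfer each piece to the centroidal x-axis using Ī + A·d² with d = y − 5.46221:
  vertical leg: d = 2.03779 cm → contributes +618.37 cm⁴
  horizontal leg (remainder): d = -4.56221 cm → contributes +254.27 cm⁴
Total I = 872.64 cm⁴.
For the y-axis: x̄ = 2.21221 cm.
Repeating about the centroidal y-axis gives I_y = 202.981 cm⁴.
Polar second moment: J = I_x + I_y = 1075.62 cm⁴.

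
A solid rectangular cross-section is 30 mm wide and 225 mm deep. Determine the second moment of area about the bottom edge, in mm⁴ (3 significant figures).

The section: 30 × 225, A = 6 750 mm², y = 112.5 mm, Ī = 28 476 563 mm⁴.
Transfer it to a horizontal axis along the bottom face using Ī + A·d² with d = y − 0:
  the section: d = 112.5 mm → contributes +113 906 250 mm⁴
Total I = 113 906 250 mm⁴.

I_base ≈ 1.14 × 10⁸ mm⁴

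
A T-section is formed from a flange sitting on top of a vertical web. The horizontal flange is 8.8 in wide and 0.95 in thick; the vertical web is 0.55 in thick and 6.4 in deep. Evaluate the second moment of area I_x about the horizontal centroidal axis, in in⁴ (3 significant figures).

I_x ≈ 46.1 in⁴

Break the section into simple shapes (no overlaps), measuring from the bottom-left corner of the bounding box.
Flange: 8.8 × 0.95, A = 8.36 in², y = 6.875 in, Ī = 0.62874 in⁴.
Web: 0.55 × 6.4, A = 3.52 in², y = 3.2 in, Ī = 12.015 in⁴.
Centroid: ȳ = ΣA·y / ΣA = 5.7861 in.
Transfer each piece to the horizontal centroidal axis using Ī + A·d² with d = y − 5.7861:
  flange: d = 1.0889 in → contributes +10.541 in⁴
  web: d = -2.5861 in → contributes +35.557 in⁴
Total I = 46.098 in⁴.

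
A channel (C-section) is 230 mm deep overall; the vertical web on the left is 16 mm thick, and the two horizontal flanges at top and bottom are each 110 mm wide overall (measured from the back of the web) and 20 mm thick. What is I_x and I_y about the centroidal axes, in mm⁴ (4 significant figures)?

Decompose the section into non-overlapping parts with the origin at the bottom-left of its bounding rectangle.
Web: 16 × 230, A = 3 680 mm², y = 115 mm, Ī = 16 222 667 mm⁴.
Top flange (beyond web): 94 × 20, A = 1 880 mm², y = 220 mm, Ī = 62666.7 mm⁴.
Bottom flange (beyond web): 94 × 20, A = 1 880 mm², y = 10 mm, Ī = 62666.7 mm⁴.
By symmetry the centroid is at mid-height, ȳ = 115 mm.
Transfer each piece to the centroidal x-axis using Ī + A·d² with d = y − 115:
  web: d = 0 mm → contributes +16 222 667 mm⁴
  top flange (beyond web): d = 105 mm → contributes +20 789 667 mm⁴
  bottom flange (beyond web): d = -105 mm → contributes +20 789 667 mm⁴
Total I = 57 802 000 mm⁴.
For the y-axis: x̄ = 35.7957 mm.
Repeating about the centroidal y-axis gives I_y = 8 472 969 mm⁴.

I_x ≈ 5.780 × 10⁷ mm⁴, I_y ≈ 8.473 × 10⁶ mm⁴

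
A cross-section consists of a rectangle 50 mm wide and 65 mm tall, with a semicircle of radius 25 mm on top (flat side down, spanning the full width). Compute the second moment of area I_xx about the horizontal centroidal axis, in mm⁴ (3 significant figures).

Decompose the section into non-overlapping parts with the origin at the bottom-left of its bounding rectangle.
Rectangular body: 50 × 65, A = 3 250 mm², y = 32.5 mm, Ī = 1 144 271 mm⁴.
Semicircular cap: semicircle r = 25, A = 981.75 mm², y = 75.61 mm, Ī = 42 874 mm⁴.
Centroid: ȳ = ΣA·y / ΣA = 42.501 mm.
Transfer each piece to the horizontal centroidal axis using Ī + A·d² with d = y − 42.501:
  rectangular body: d = -10.001 mm → contributes +1 469 363 mm⁴
  semicircular cap: d = 33.109 mm → contributes +1 119 066 mm⁴
Total I = 2 588 429 mm⁴.

I_xx ≈ 2.59 × 10⁶ mm⁴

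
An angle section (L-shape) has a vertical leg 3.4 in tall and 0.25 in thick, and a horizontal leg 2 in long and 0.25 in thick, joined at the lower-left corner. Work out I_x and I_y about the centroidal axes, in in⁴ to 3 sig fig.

I_x ≈ 1.54 in⁴, I_y ≈ 0.405 in⁴

Treat the section as a set of non-overlapping primitives; coordinates are from the bounding-box lower-left.
Vertical leg: 0.25 × 3.4, A = 0.85 in², y = 1.7 in, Ī = 0.81883 in⁴.
Horizontal leg (remainder): 1.75 × 0.25, A = 0.4375 in², y = 0.125 in, Ī = 0.0022786 in⁴.
Centroid: ȳ = ΣA·y / ΣA = 1.1648 in.
Transfer each piece to the centroidal x-axis using Ī + A·d² with d = y − 1.1648:
  vertical leg: d = 0.53519 in → contributes +1.0623 in⁴
  horizontal leg (remainder): d = -1.0398 in → contributes +0.4753 in⁴
Total I = 1.5376 in⁴.
For the y-axis: x̄ = 0.46481 in.
Repeating about the centroidal y-axis gives I_y = 0.40492 in⁴.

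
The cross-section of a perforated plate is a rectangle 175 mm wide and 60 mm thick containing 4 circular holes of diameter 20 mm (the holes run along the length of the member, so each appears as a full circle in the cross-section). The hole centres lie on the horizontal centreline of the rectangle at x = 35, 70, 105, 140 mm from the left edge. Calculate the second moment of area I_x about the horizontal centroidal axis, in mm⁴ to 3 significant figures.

Treat the section as a set of non-overlapping primitives; coordinates are from the bounding-box lower-left.
Plate: 175 × 60, A = 10 500 mm², y = 30 mm, Ī = 3 150 000 mm⁴.
Hole 1 (subtracted): ⌀20, A = 314.16 mm², y = 30 mm, Ī = 7 854 mm⁴.
Hole 2 (subtracted): ⌀20, A = 314.16 mm², y = 30 mm, Ī = 7 854 mm⁴.
Hole 3 (subtracted): ⌀20, A = 314.16 mm², y = 30 mm, Ī = 7 854 mm⁴.
Hole 4 (subtracted): ⌀20, A = 314.16 mm², y = 30 mm, Ī = 7 854 mm⁴.
By symmetry the centroid is at mid-height, ȳ = 30 mm.
All pieces are centred on the horizontal centroidal axis, so I = ΣĪ (holes subtracted) = 3 118 584 mm⁴.

I_x ≈ 3.12 × 10⁶ mm⁴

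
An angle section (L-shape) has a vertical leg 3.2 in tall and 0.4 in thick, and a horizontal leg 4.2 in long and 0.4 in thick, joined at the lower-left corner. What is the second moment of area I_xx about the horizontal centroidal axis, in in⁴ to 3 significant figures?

Treat the section as a set of non-overlapping primitives; coordinates are from the bounding-box lower-left.
Vertical leg: 0.4 × 3.2, A = 1.28 in², y = 1.6 in, Ī = 1.0923 in⁴.
Horizontal leg (remainder): 3.8 × 0.4, A = 1.52 in², y = 0.2 in, Ī = 0.020267 in⁴.
Centroid: ȳ = ΣA·y / ΣA = 0.84 in.
Transfer each piece to the horizontal centroidal axis using Ī + A·d² with d = y − 0.84:
  vertical leg: d = 0.76 in → contributes +1.8316 in⁴
  horizontal leg (remainder): d = -0.64 in → contributes +0.64286 in⁴
Total I = 2.4745 in⁴.

I_xx ≈ 2.47 in⁴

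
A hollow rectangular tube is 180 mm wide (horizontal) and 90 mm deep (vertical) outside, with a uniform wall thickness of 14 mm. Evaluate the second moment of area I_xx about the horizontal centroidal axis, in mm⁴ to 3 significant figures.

Decompose the section into non-overlapping parts with the origin at the bottom-left of its bounding rectangle.
Outer rectangle: 180 × 90, A = 16 200 mm², y = 45 mm, Ī = 10 935 000 mm⁴.
Inner void (subtracted): 152 × 62, A = 9 424 mm², y = 45 mm, Ī = 3 018 821 mm⁴.
By symmetry the centroid is at mid-height, ȳ = 45 mm.
All pieces are centred on the horizontal centroidal axis, so I = ΣĪ (holes subtracted) = 7 916 179 mm⁴.

I_xx ≈ 7.92 × 10⁶ mm⁴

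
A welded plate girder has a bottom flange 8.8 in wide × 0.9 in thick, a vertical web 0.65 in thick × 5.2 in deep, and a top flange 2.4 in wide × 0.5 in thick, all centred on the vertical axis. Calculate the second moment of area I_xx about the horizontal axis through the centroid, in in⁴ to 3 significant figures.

Split into non-overlapping primitives; take the origin at the lower-left of the bounding box.
Bottom plate: 8.8 × 0.9, A = 7.92 in², y = 0.45 in, Ī = 0.5346 in⁴.
Web plate: 0.65 × 5.2, A = 3.38 in², y = 3.5 in, Ī = 7.6163 in⁴.
Top plate: 2.4 × 0.5, A = 1.2 in², y = 6.35 in, Ī = 0.025 in⁴.
Centroid: ȳ = ΣA·y / ΣA = 1.8411 in.
Transfer each piece to the horizontal axis through the centroid using Ī + A·d² with d = y − 1.8411:
  bottom plate: d = -1.3911 in → contributes +15.862 in⁴
  web plate: d = 1.6589 in → contributes +16.918 in⁴
  top plate: d = 4.5089 in → contributes +24.421 in⁴
Total I = 57.2 in⁴.

I_xx ≈ 57.2 in⁴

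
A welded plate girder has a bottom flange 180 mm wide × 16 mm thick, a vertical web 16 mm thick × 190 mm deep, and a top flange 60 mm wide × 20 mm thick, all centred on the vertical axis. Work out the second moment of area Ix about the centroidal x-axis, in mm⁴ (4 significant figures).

Ix ≈ 4.894 × 10⁷ mm⁴

Treat the section as a set of non-overlapping primitives; coordinates are from the bounding-box lower-left.
Bottom plate: 180 × 16, A = 2 880 mm², y = 8 mm, Ī = 61 440 mm⁴.
Web plate: 16 × 190, A = 3 040 mm², y = 111 mm, Ī = 9 145 333 mm⁴.
Top plate: 60 × 20, A = 1 200 mm², y = 216 mm, Ī = 40 000 mm⁴.
Centroid: ȳ = ΣA·y / ΣA = 87.0337 mm.
Transfer each piece to the centroidal x-axis using Ī + A·d² with d = y − 87.0337:
  bottom plate: d = -79.0337 mm → contributes +18 050 862 mm⁴
  web plate: d = 23.9663 mm → contributes +10 891 458 mm⁴
  top plate: d = 128.966 mm → contributes +19 998 765 mm⁴
Total I = 48 941 085 mm⁴.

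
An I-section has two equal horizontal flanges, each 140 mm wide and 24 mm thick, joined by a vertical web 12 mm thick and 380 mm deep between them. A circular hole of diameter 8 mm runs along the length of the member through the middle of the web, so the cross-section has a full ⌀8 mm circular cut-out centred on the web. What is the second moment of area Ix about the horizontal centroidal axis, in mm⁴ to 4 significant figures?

Split into non-overlapping primitives; take the origin at the lower-left of the bounding box.
Bottom flange: 140 × 24, A = 3 360 mm², y = 12 mm, Ī = 161 280 mm⁴.
Web: 12 × 380, A = 4 560 mm², y = 214 mm, Ī = 54 872 000 mm⁴.
Top flange: 140 × 24, A = 3 360 mm², y = 416 mm, Ī = 161 280 mm⁴.
Hole (subtracted): ⌀8, A = 50.2655 mm², y = 214 mm, Ī = 201.062 mm⁴.
By symmetry the centroid is at mid-height, ȳ = 214 mm.
Transfer each piece to the horizontal centroidal axis using Ī + A·d² with d = y − 214:
  bottom flange: d = -202 mm → contributes +137 262 720 mm⁴
  web: d = 0 mm → contributes +54 872 000 mm⁴
  top flange: d = 202 mm → contributes +137 262 720 mm⁴
  hole: d = 0 mm → contributes −201.062 mm⁴
Total I = 329 397 239 mm⁴.

Ix ≈ 3.294 × 10⁸ mm⁴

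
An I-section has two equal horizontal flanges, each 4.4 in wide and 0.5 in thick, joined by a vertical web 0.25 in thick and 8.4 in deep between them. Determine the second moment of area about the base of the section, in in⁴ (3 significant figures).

I_base ≈ 243 in⁴

Break the section into simple shapes (no overlaps), measuring from the bottom-left corner of the bounding box.
Bottom flange: 4.4 × 0.5, A = 2.2 in², y = 0.25 in, Ī = 0.045833 in⁴.
Web: 0.25 × 8.4, A = 2.1 in², y = 4.7 in, Ī = 12.348 in⁴.
Top flange: 4.4 × 0.5, A = 2.2 in², y = 9.15 in, Ī = 0.045833 in⁴.
Transfer each piece to a horizontal axis along the bottom face using Ī + A·d² with d = y − 0:
  bottom flange: d = 0.25 in → contributes +0.18333 in⁴
  web: d = 4.7 in → contributes +58.737 in⁴
  top flange: d = 9.15 in → contributes +184.24 in⁴
Total I = 243.16 in⁴.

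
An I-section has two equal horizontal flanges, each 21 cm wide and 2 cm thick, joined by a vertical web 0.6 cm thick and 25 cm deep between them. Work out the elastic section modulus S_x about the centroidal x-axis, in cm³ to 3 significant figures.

Decompose the section into non-overlapping parts with the origin at the bottom-left of its bounding rectangle.
Bottom flange: 21 × 2, A = 42 cm², y = 1 cm, Ī = 14 cm⁴.
Web: 0.6 × 25, A = 15 cm², y = 14.5 cm, Ī = 781.25 cm⁴.
Top flange: 21 × 2, A = 42 cm², y = 28 cm, Ī = 14 cm⁴.
By symmetry the centroid is at mid-height, ȳ = 14.5 cm.
Transfer each piece to the centroidal x-axis using Ī + A·d² with d = y − 14.5:
  bottom flange: d = -13.5 cm → contributes +7668.5 cm⁴
  web: d = 0 cm → contributes +781.25 cm⁴
  top flange: d = 13.5 cm → contributes +7668.5 cm⁴
Total I = 16 118 cm⁴.
Extreme fibre distance c = 14.5 cm; S = I/c = 1111.6 cm³.

S_x ≈ 1110 cm³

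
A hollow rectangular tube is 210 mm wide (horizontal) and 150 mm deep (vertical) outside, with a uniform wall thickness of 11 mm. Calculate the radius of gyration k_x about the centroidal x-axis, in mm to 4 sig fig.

k_x ≈ 59.37 mm

Treat the section as a set of non-overlapping primitives; coordinates are from the bounding-box lower-left.
Outer rectangle: 210 × 150, A = 31 500 mm², y = 75 mm, Ī = 59 062 500 mm⁴.
Inner void (subtracted): 188 × 128, A = 24 064 mm², y = 75 mm, Ī = 32 855 381 mm⁴.
By symmetry the centroid is at mid-height, ȳ = 75 mm.
All pieces are centred on the centroidal x-axis, so I = ΣĪ (holes subtracted) = 26 207 119 mm⁴.
Radius of gyration: k = √(I/A) = √(26 207 119 / 7 436) = 59.3663 mm.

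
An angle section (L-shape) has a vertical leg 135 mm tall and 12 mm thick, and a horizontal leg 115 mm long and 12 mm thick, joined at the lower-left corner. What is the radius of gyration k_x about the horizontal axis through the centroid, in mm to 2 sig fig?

Treat the section as a set of non-overlapping primitives; coordinates are from the bounding-box lower-left.
Vertical leg: 12 × 135, A = 1 620 mm², y = 67.5 mm, Ī = 2 460 375 mm⁴.
Horizontal leg (remainder): 103 × 12, A = 1 236 mm², y = 6 mm, Ī = 14 832 mm⁴.
Centroid: ȳ = ΣA·y / ΣA = 40.88 mm.
Transfer each piece to the horizontal axis through the centroid using Ī + A·d² with d = y − 40.88:
  vertical leg: d = 26.62 mm → contributes +3 607 962 mm⁴
  horizontal leg (remainder): d = -34.88 mm → contributes +1 518 951 mm⁴
Total I = 5 126 914 mm⁴.
Radius of gyration: k = √(I/A) = √(5 126 914 / 2 856) = 42.37 mm.

k_x ≈ 42 mm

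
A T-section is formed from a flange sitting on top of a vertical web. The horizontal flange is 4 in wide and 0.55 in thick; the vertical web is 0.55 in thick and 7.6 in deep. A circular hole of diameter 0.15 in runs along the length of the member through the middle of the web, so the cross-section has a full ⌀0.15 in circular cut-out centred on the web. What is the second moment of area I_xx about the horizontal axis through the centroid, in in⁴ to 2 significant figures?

Treat the section as a set of non-overlapping primitives; coordinates are from the bounding-box lower-left.
Flange: 4 × 0.55, A = 2.2 in², y = 7.875 in, Ī = 0.05546 in⁴.
Web: 0.55 × 7.6, A = 4.18 in², y = 3.8 in, Ī = 20.12 in⁴.
Hole (subtracted): ⌀0.15, A = 0.01767 in², y = 3.8 in, Ī = 0.00002485 in⁴.
Centroid: ȳ = ΣA·y / ΣA = 5.209 in.
Transfer each piece to the horizontal axis through the centroid using Ī + A·d² with d = y − 5.209:
  flange: d = 2.666 in → contributes +15.69 in⁴
  web: d = -1.409 in → contributes +28.42 in⁴
  hole: d = -1.409 in → contributes −0.03511 in⁴
Total I = 44.08 in⁴.

I_xx ≈ 44 in⁴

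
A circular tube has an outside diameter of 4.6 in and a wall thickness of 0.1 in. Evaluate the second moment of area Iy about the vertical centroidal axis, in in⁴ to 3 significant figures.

Split into non-overlapping primitives; take the origin at the lower-left of the bounding box.
Outer circle: ⌀4.6, A = 16.619 in², x = 2.3 in, Ī = 21.979 in⁴.
Bore (subtracted): ⌀4.4, A = 15.205 in², x = 2.3 in, Ī = 18.398 in⁴.
By symmetry the centroid is at mid-width, x̄ = 2.3 in.
All pieces are centred on the vertical centroidal axis, so I = ΣĪ (holes subtracted) = 3.5802 in⁴.

Iy ≈ 3.58 in⁴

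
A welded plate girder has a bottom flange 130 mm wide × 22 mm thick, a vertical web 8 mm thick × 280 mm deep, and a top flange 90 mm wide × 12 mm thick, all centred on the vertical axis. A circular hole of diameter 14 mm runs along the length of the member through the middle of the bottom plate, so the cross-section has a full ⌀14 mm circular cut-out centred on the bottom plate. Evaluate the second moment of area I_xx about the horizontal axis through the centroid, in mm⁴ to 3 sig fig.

I_xx ≈ 8.90 × 10⁷ mm⁴

Decompose the section into non-overlapping parts with the origin at the bottom-left of its bounding rectangle.
Bottom plate: 130 × 22, A = 2 860 mm², y = 11 mm, Ī = 115 353 mm⁴.
Web plate: 8 × 280, A = 2 240 mm², y = 162 mm, Ī = 14 634 667 mm⁴.
Top plate: 90 × 12, A = 1 080 mm², y = 308 mm, Ī = 12 960 mm⁴.
Hole (subtracted): ⌀14, A = 153.94 mm², y = 11 mm, Ī = 1885.7 mm⁴.
Centroid: ȳ = ΣA·y / ΣA = 120.36 mm.
Transfer each piece to the horizontal axis through the centroid using Ī + A·d² with d = y − 120.36:
  bottom plate: d = -109.36 mm → contributes +34 318 785 mm⁴
  web plate: d = 41.642 mm → contributes +18 518 893 mm⁴
  top plate: d = 187.64 mm → contributes +38 039 113 mm⁴
  hole: d = -109.36 mm → contributes −1 842 868 mm⁴
Total I = 89 033 923 mm⁴.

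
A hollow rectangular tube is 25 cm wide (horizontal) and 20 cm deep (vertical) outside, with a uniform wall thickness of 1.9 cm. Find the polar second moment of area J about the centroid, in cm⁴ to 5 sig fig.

J ≈ 2.2334 × 10⁴ cm⁴

Break the section into simple shapes (no overlaps), measuring from the bottom-left corner of the bounding box.
Outer rectangle: 25 × 20, A = 500 cm², y = 10 cm, Ī = 16666.67 cm⁴.
Inner void (subtracted): 21.2 × 16.2, A = 343.44 cm², y = 10 cm, Ī = 7511.033 cm⁴.
By symmetry the centroid is at mid-height, ȳ = 10 cm.
All pieces are centred on the centroidal x-axis, so I = ΣĪ (holes subtracted) = 9155.634 cm⁴.
Repeating about the centroidal y-axis gives I_y = 13178.69 cm⁴.
Polar second moment: J = I_x + I_y = 22334.33 cm⁴.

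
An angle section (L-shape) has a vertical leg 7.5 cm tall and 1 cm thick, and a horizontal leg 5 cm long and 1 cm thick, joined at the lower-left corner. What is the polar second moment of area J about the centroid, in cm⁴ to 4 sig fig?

Split into non-overlapping primitives; take the origin at the lower-left of the bounding box.
Vertical leg: 1 × 7.5, A = 7.5 cm², y = 3.75 cm, Ī = 35.1563 cm⁴.
Horizontal leg (remainder): 4 × 1, A = 4 cm², y = 0.5 cm, Ī = 0.333333 cm⁴.
Centroid: ȳ = ΣA·y / ΣA = 2.61957 cm.
Transfer each piece to the centroidal x-axis using Ī + A·d² with d = y − 2.61957:
  vertical leg: d = 1.13043 cm → contributes +44.7404 cm⁴
  horizontal leg (remainder): d = -2.11957 cm → contributes +18.3036 cm⁴
Total I = 63.0439 cm⁴.
For the y-axis: x̄ = 1.36957 cm.
Repeating about the centroidal y-axis gives I_y = 22.2627 cm⁴.
Polar second moment: J = I_x + I_y = 85.3066 cm⁴.

J ≈ 85.31 cm⁴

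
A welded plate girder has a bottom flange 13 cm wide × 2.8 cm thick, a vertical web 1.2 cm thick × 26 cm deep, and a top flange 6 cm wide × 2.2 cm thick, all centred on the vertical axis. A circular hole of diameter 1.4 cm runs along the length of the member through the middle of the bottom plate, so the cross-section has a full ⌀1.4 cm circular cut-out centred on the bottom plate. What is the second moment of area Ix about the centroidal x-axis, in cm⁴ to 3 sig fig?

Ix ≈ 1.04 × 10⁴ cm⁴

Split into non-overlapping primitives; take the origin at the lower-left of the bounding box.
Bottom plate: 13 × 2.8, A = 36.4 cm², y = 1.4 cm, Ī = 23.781 cm⁴.
Web plate: 1.2 × 26, A = 31.2 cm², y = 15.8 cm, Ī = 1757.6 cm⁴.
Top plate: 6 × 2.2, A = 13.2 cm², y = 29.9 cm, Ī = 5.324 cm⁴.
Hole (subtracted): ⌀1.4, A = 1.5394 cm², y = 1.4 cm, Ī = 0.18857 cm⁴.
Centroid: ȳ = ΣA·y / ΣA = 11.815 cm.
Transfer each piece to the centroidal x-axis using Ī + A·d² with d = y − 11.815:
  bottom plate: d = -10.415 cm → contributes +3 972 cm⁴
  web plate: d = 3.9852 cm → contributes +2253.1 cm⁴
  top plate: d = 18.085 cm → contributes +4322.7 cm⁴
  hole: d = -10.415 cm → contributes −167.16 cm⁴
Total I = 10 381 cm⁴.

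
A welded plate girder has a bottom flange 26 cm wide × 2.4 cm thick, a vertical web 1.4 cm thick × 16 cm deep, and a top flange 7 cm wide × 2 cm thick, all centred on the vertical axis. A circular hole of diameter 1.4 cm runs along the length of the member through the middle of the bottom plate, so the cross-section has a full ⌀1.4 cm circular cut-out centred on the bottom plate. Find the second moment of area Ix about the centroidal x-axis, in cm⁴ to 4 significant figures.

Decompose the section into non-overlapping parts with the origin at the bottom-left of its bounding rectangle.
Bottom plate: 26 × 2.4, A = 62.4 cm², y = 1.2 cm, Ī = 29.952 cm⁴.
Web plate: 1.4 × 16, A = 22.4 cm², y = 10.4 cm, Ī = 477.867 cm⁴.
Top plate: 7 × 2, A = 14 cm², y = 19.4 cm, Ī = 4.66667 cm⁴.
Hole (subtracted): ⌀1.4, A = 1.53938 cm², y = 1.2 cm, Ī = 0.188574 cm⁴.
Centroid: ȳ = ΣA·y / ΣA = 5.93861 cm.
Transfer each piece to the centroidal x-axis using Ī + A·d² with d = y − 5.93861:
  bottom plate: d = -4.73861 cm → contributes +1431.11 cm⁴
  web plate: d = 4.46139 cm → contributes +923.717 cm⁴
  top plate: d = 13.4614 cm → contributes +2541.59 cm⁴
  hole: d = -4.73861 cm → contributes −34.7545 cm⁴
Total I = 4861.66 cm⁴.

Ix ≈ 4862 cm⁴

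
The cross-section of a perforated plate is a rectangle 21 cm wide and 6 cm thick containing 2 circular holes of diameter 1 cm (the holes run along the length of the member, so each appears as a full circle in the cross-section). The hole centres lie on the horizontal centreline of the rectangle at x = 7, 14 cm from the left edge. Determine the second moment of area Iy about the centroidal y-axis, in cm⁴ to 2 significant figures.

Decompose the section into non-overlapping parts with the origin at the bottom-left of its bounding rectangle.
Plate: 21 × 6, A = 126 cm², x = 10.5 cm, Ī = 4 631 cm⁴.
Hole 1 (subtracted): ⌀1, A = 0.7854 cm², x = 7 cm, Ī = 0.04909 cm⁴.
Hole 2 (subtracted): ⌀1, A = 0.7854 cm², x = 14 cm, Ī = 0.04909 cm⁴.
By symmetry the centroid is at mid-width, x̄ = 10.5 cm.
Transfer each piece to the centroidal y-axis using Ī + A·d² with d = x − 10.5:
  plate: d = 0 cm → contributes +4 631 cm⁴
  hole 1: d = -3.5 cm → contributes −9.67 cm⁴
  hole 2: d = 3.5 cm → contributes −9.67 cm⁴
Total I = 4 611 cm⁴.

Iy ≈ 4600 cm⁴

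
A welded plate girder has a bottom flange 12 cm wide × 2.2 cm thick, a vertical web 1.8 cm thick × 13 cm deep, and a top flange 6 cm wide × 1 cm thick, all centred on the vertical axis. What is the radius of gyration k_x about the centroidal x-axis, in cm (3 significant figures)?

Split into non-overlapping primitives; take the origin at the lower-left of the bounding box.
Bottom plate: 12 × 2.2, A = 26.4 cm², y = 1.1 cm, Ī = 10.648 cm⁴.
Web plate: 1.8 × 13, A = 23.4 cm², y = 8.7 cm, Ī = 329.55 cm⁴.
Top plate: 6 × 1, A = 6 cm², y = 15.7 cm, Ī = 0.5 cm⁴.
Centroid: ȳ = ΣA·y / ΣA = 5.857 cm.
Transfer each piece to the centroidal x-axis using Ī + A·d² with d = y − 5.857:
  bottom plate: d = -4.757 cm → contributes +608.05 cm⁴
  web plate: d = 2.843 cm → contributes +518.69 cm⁴
  top plate: d = 9.843 cm → contributes +581.81 cm⁴
Total I = 1708.5 cm⁴.
Radius of gyration: k = √(I/A) = √(1708.5 / 55.8) = 5.5335 cm.

k_x ≈ 5.53 cm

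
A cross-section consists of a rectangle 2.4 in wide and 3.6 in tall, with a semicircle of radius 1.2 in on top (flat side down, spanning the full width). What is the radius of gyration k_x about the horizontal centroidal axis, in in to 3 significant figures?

Split into non-overlapping primitives; take the origin at the lower-left of the bounding box.
Rectangular body: 2.4 × 3.6, A = 8.64 in², y = 1.8 in, Ī = 9.3312 in⁴.
Semicircular cap: semicircle r = 1.2, A = 2.2619 in², y = 4.1093 in, Ī = 0.22759 in⁴.
Centroid: ȳ = ΣA·y / ΣA = 2.2791 in.
Transfer each piece to the horizontal centroidal axis using Ī + A·d² with d = y − 2.2791:
  rectangular body: d = -0.47913 in → contributes +11.315 in⁴
  semicircular cap: d = 1.8302 in → contributes +7.804 in⁴
Total I = 19.119 in⁴.
Radius of gyration: k = √(I/A) = √(19.119 / 10.902) = 1.3243 in.

k_x ≈ 1.32 in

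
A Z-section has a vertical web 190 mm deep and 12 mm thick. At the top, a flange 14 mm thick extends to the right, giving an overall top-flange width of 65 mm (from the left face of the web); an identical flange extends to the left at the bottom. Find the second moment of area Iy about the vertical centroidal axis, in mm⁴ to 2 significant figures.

Iy ≈ 1.9 × 10⁶ mm⁴

Treat the section as a set of non-overlapping primitives; coordinates are from the bounding-box lower-left.
Web: 12 × 190, A = 2 280 mm², x = 59 mm, Ī = 27 360 mm⁴.
Top flange (beyond web): 53 × 14, A = 742 mm², x = 91.5 mm, Ī = 173 690 mm⁴.
Bottom flange (beyond web): 53 × 14, A = 742 mm², x = 26.5 mm, Ī = 173 690 mm⁴.
Centroid: x̄ = ΣA·x / ΣA = 59 mm.
Transfer each piece to the vertical centroidal axis using Ī + A·d² with d = x − 59:
  web: d = 0 mm → contributes +27 360 mm⁴
  top flange (beyond web): d = 32.5 mm → contributes +957 427 mm⁴
  bottom flange (beyond web): d = -32.5 mm → contributes +957 427 mm⁴
Total I = 1 942 215 mm⁴.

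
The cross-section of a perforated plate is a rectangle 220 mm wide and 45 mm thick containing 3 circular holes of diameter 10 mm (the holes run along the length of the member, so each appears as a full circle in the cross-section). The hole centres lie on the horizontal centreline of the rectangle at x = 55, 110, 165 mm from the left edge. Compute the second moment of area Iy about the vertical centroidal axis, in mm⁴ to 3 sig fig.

Break the section into simple shapes (no overlaps), measuring from the bottom-left corner of the bounding box.
Plate: 220 × 45, A = 9 900 mm², x = 110 mm, Ī = 39 930 000 mm⁴.
Hole 1 (subtracted): ⌀10, A = 78.54 mm², x = 55 mm, Ī = 490.87 mm⁴.
Hole 2 (subtracted): ⌀10, A = 78.54 mm², x = 110 mm, Ī = 490.87 mm⁴.
Hole 3 (subtracted): ⌀10, A = 78.54 mm², x = 165 mm, Ī = 490.87 mm⁴.
By symmetry the centroid is at mid-width, x̄ = 110 mm.
Transfer each piece to the vertical centroidal axis using Ī + A·d² with d = x − 110:
  plate: d = 0 mm → contributes +39 930 000 mm⁴
  hole 1: d = -55 mm → contributes −238 074 mm⁴
  hole 2: d = 0 mm → contributes −490.87 mm⁴
  hole 3: d = 55 mm → contributes −238 074 mm⁴
Total I = 39 453 361 mm⁴.

Iy ≈ 3.95 × 10⁷ mm⁴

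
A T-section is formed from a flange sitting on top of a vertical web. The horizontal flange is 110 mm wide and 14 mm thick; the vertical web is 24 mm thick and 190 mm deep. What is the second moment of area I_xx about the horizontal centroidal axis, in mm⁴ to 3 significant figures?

Break the section into simple shapes (no overlaps), measuring from the bottom-left corner of the bounding box.
Flange: 110 × 14, A = 1 540 mm², y = 197 mm, Ī = 25 153 mm⁴.
Web: 24 × 190, A = 4 560 mm², y = 95 mm, Ī = 13 718 000 mm⁴.
Centroid: ȳ = ΣA·y / ΣA = 120.75 mm.
Transfer each piece to the horizontal centroidal axis using Ī + A·d² with d = y − 120.75:
  flange: d = 76.249 mm → contributes +8 978 617 mm⁴
  web: d = -25.751 mm → contributes +16 741 757 mm⁴
Total I = 25 720 375 mm⁴.

I_xx ≈ 2.57 × 10⁷ mm⁴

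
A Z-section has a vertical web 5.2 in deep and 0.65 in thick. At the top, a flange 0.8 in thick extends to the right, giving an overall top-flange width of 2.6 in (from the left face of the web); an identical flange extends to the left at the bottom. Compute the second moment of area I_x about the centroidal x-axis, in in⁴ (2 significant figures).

Split into non-overlapping primitives; take the origin at the lower-left of the bounding box.
Web: 0.65 × 5.2, A = 3.38 in², y = 2.6 in, Ī = 7.616 in⁴.
Top flange (beyond web): 1.95 × 0.8, A = 1.56 in², y = 4.8 in, Ī = 0.0832 in⁴.
Bottom flange (beyond web): 1.95 × 0.8, A = 1.56 in², y = 0.4 in, Ī = 0.0832 in⁴.
Centroid: ȳ = ΣA·y / ΣA = 2.6 in.
Transfer each piece to the centroidal x-axis using Ī + A·d² with d = y − 2.6:
  web: d = 0 in → contributes +7.616 in⁴
  top flange (beyond web): d = 2.2 in → contributes +7.634 in⁴
  bottom flange (beyond web): d = -2.2 in → contributes +7.634 in⁴
Total I = 22.88 in⁴.

I_x ≈ 23 in⁴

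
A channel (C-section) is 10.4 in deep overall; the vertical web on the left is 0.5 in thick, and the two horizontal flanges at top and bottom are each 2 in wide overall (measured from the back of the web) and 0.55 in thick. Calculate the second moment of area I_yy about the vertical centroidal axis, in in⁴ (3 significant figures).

Treat the section as a set of non-overlapping primitives; coordinates are from the bounding-box lower-left.
Web: 0.5 × 10.4, A = 5.2 in², x = 0.25 in, Ī = 0.10833 in⁴.
Top flange (beyond web): 1.5 × 0.55, A = 0.825 in², x = 1.25 in, Ī = 0.15469 in⁴.
Bottom flange (beyond web): 1.5 × 0.55, A = 0.825 in², x = 1.25 in, Ī = 0.15469 in⁴.
Centroid: x̄ = ΣA·x / ΣA = 0.49088 in.
Transfer each piece to the vertical centroidal axis using Ī + A·d² with d = x − 0.49088:
  web: d = -0.24088 in → contributes +0.41004 in⁴
  top flange (beyond web): d = 0.75912 in → contributes +0.63011 in⁴
  bottom flange (beyond web): d = 0.75912 in → contributes +0.63011 in⁴
Total I = 1.6703 in⁴.

I_yy ≈ 1.67 in⁴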